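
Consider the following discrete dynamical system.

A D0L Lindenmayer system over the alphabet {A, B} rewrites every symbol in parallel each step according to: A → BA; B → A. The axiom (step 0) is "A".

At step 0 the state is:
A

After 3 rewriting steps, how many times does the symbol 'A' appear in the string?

step 0: A
step 1: BA
step 2: ABA
step 3: BAABA

3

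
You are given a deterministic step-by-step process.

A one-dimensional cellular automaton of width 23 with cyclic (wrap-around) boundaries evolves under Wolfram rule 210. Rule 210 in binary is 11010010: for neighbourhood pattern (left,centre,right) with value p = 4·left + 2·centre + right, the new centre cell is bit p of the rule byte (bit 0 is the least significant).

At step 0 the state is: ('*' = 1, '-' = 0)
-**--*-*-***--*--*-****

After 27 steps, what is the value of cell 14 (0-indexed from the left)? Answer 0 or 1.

[0] -**--*-*-***--*--*-****
[1] --***-----****-**---***
[2] **-***---*-***--**-*-**
[3] **--***-*---****-*----*
[4] ****-**--*-*-***--*--*-
[5] -***--***-----****-**--
[6] *-****-***---*-***--**-
[7] ---***--***-*---****-*-
[8] --*-****-**--*-*-***--*
[9] **---***--***-----****-
[10] -**-*-****-***---*-***-
[11] *-*----***--***-*---***
[12] *--*--*-****-**--*-*-**
[13] ***-**---***--***-----*
[14] ***--**-*-****-***---*-
[15] -****-*----***--***-*--
[16] *-***--*--*-****-**--*-
[17] ---****-**---***--***--
[18] --*-***--**-*-****-***-
[19] -*---****-*----***--***
[20] --*-*-***--*--*-****-**
[21] **-----****-**---***--*
[22] ***---*-***--**-*-****-
[23] -***-*---****-*----***-
[24] *-**--*-*-***--*--*-***
[25] *--***-----****-**---**
[26] ***-***---*-***--**-*-*
[27] ***--***-*---****-*----

1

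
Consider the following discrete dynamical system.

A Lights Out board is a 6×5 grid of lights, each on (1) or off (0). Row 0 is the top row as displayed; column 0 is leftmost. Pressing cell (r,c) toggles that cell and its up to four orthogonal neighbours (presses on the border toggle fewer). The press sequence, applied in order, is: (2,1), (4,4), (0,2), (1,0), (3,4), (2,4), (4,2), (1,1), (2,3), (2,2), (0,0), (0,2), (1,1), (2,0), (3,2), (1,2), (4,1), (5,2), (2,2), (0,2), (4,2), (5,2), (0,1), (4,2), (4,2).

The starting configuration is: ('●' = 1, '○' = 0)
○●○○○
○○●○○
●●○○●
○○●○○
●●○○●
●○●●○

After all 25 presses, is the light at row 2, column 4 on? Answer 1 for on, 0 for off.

gen 0: ○●○○○
○○●○○
●●○○●
○○●○○
●●○○●
●○●●○
gen 1: ○●○○○
○●●○○
○○●○●
○●●○○
●●○○●
●○●●○
gen 2: ○●○○○
○●●○○
○○●○●
○●●○●
●●○●○
●○●●●
gen 3: ○○●●○
○●○○○
○○●○●
○●●○●
●●○●○
●○●●●
gen 4: ●○●●○
●○○○○
●○●○●
○●●○●
●●○●○
●○●●●
gen 5: ●○●●○
●○○○○
●○●○○
○●●●○
●●○●●
●○●●●
gen 6: ●○●●○
●○○○●
●○●●●
○●●●●
●●○●●
●○●●●
gen 7: ●○●●○
●○○○●
●○●●●
○●○●●
●○●○●
●○○●●
gen 8: ●●●●○
○●●○●
●●●●●
○●○●●
●○●○●
●○○●●
gen 9: ●●●●○
○●●●●
●●○○○
○●○○●
●○●○●
●○○●●
gen 10: ●●●●○
○●○●●
●○●●○
○●●○●
●○●○●
●○○●●
gen 11: ○○●●○
●●○●●
●○●●○
○●●○●
●○●○●
●○○●●
gen 12: ○●○○○
●●●●●
●○●●○
○●●○●
●○●○●
●○○●●
gen 13: ○○○○○
○○○●●
●●●●○
○●●○●
●○●○●
●○○●●
gen 14: ○○○○○
●○○●●
○○●●○
●●●○●
●○●○●
●○○●●
gen 15: ○○○○○
●○○●●
○○○●○
●○○●●
●○○○●
●○○●●
gen 16: ○○●○○
●●●○●
○○●●○
●○○●●
●○○○●
●○○●●
gen 17: ○○●○○
●●●○●
○○●●○
●●○●●
○●●○●
●●○●●
gen 18: ○○●○○
●●●○●
○○●●○
●●○●●
○●○○●
●○●○●
gen 19: ○○●○○
●●○○●
○●○○○
●●●●●
○●○○●
●○●○●
gen 20: ○●○●○
●●●○●
○●○○○
●●●●●
○●○○●
●○●○●
gen 21: ○●○●○
●●●○●
○●○○○
●●○●●
○○●●●
●○○○●
gen 22: ○●○●○
●●●○●
○●○○○
●●○●●
○○○●●
●●●●●
gen 23: ●○●●○
●○●○●
○●○○○
●●○●●
○○○●●
●●●●●
gen 24: ●○●●○
●○●○●
○●○○○
●●●●●
○●●○●
●●○●●
gen 25: ●○●●○
●○●○●
○●○○○
●●○●●
○○○●●
●●●●●

0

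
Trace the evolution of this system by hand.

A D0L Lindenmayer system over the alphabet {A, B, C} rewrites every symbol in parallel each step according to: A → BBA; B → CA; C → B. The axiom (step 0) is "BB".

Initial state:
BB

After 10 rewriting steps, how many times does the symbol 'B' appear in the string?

k=0  BB
k=1  CACA
k=2  BBBABBBA
k=3  CACACABBACACACABBA
k=4  BBBABBBABBBACACABBABBBABBBABBBACACABBA
k=5  CACACABBACACACABBACACACABBABBBABBBACACABBACACACABBACACACABBACACACABBABBBABBBACACABBA
k=6  BBBABBBABBBACACABBABBBABBBABBBACACABBABBBABBBABBBACACABBAC…ACABBABBBABBBABBBACACABBACACACABBACACACABBABBBABBBACACABBA  (len 180)
k=7  CACACABBACACACABBACACACABBABBBABBBACACABBACACACABBACACACAB…ACABBABBBABBBABBBACACABBACACACABBACACACABBABBBABBBACACABBA  (len 394)
k=8  BBBABBBABBBACACABBABBBABBBABBBACACABBABBBABBBABBBACACABBAC…ACABBABBBABBBABBBACACABBACACACABBACACACABBABBBABBBACACABBA  (len 850)
k=9  CACACABBACACACABBACACACABBABBBABBBACACABBACACACABBACACACAB…ACABBABBBABBBABBBACACABBACACACABBACACACABBABBBABBBACACABBA  (len 1852)
k=10  BBBABBBABBBACACABBABBBABBBABBBACACABBABBBABBBABBBACACABBAC…ACABBABBBABBBABBBACACABBACACACABBACACACABBABBBABBBACACABBA  (len 4008)

1790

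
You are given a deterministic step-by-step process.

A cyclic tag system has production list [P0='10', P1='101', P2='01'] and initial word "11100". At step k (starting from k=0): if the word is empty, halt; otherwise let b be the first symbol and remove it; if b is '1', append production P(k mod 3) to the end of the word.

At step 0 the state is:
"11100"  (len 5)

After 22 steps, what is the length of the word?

13

[0] "11100"  (len 5)
[1] "110010"  (len 6)
[2] "10010101"  (len 8)
[3] "001010101"  (len 9)
[4] "01010101"  (len 8)
[5] "1010101"  (len 7)
[6] "01010101"  (len 8)
[7] "1010101"  (len 7)
[8] "010101101"  (len 9)
[9] "10101101"  (len 8)
[10] "010110110"  (len 9)
[11] "10110110"  (len 8)
[12] "011011001"  (len 9)
[13] "11011001"  (len 8)
[14] "1011001101"  (len 10)
[15] "01100110101"  (len 11)
[16] "1100110101"  (len 10)
[17] "100110101101"  (len 12)
[18] "0011010110101"  (len 13)
[19] "011010110101"  (len 12)
[20] "11010110101"  (len 11)
[21] "101011010101"  (len 12)
[22] "0101101010110"  (len 13)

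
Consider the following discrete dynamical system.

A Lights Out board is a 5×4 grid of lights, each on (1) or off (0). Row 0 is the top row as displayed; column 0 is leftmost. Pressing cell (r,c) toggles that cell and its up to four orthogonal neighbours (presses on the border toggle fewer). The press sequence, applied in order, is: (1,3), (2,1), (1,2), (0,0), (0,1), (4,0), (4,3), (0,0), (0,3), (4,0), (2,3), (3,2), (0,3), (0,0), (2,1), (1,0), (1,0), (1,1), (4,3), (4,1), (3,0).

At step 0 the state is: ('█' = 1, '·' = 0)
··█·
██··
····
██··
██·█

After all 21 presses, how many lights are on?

k=0  ··█·
██··
····
██··
██·█
k=1  ··██
████
···█
██··
██·█
k=2  ··██
█·██
████
█···
██·█
k=3  ···█
██··
██·█
█···
██·█
k=4  ██·█
·█··
██·█
█···
██·█
k=5  ··██
····
██·█
█···
██·█
k=6  ··██
····
██·█
····
···█
k=7  ··██
····
██·█
···█
··█·
k=8  ████
█···
██·█
···█
··█·
k=9  ██··
█··█
██·█
···█
··█·
k=10  ██··
█··█
██·█
█··█
███·
k=11  ██··
█···
███·
█···
███·
k=12  ██··
█···
██··
████
██··
k=13  ████
█··█
██··
████
██··
k=14  ··██
···█
██··
████
██··
k=15  ··██
·█·█
··█·
█·██
██··
k=16  █·██
█··█
█·█·
█·██
██··
k=17  ··██
·█·█
··█·
█·██
██··
k=18  ·███
█·██
·██·
█·██
██··
k=19  ·███
█·██
·██·
█·█·
████
k=20  ·███
█·██
·██·
███·
···█
k=21  ·███
█·██
███·
··█·
█··█

12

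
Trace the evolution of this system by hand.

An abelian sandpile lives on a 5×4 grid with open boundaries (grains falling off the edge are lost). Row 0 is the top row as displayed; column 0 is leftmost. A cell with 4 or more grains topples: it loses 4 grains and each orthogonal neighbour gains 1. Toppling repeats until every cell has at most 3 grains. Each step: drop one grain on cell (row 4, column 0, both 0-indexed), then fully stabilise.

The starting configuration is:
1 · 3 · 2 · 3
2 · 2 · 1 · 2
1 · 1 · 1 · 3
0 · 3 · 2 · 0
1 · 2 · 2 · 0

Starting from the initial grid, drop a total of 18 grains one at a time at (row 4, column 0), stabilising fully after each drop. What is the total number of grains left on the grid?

[0] 1 · 3 · 2 · 3
2 · 2 · 1 · 2
1 · 1 · 1 · 3
0 · 3 · 2 · 0
1 · 2 · 2 · 0
[1] 1 · 3 · 2 · 3
2 · 2 · 1 · 2
1 · 1 · 1 · 3
0 · 3 · 2 · 0
2 · 2 · 2 · 0
[2] 1 · 3 · 2 · 3
2 · 2 · 1 · 2
1 · 1 · 1 · 3
0 · 3 · 2 · 0
3 · 2 · 2 · 0
[3] 1 · 3 · 2 · 3
2 · 2 · 1 · 2
1 · 1 · 1 · 3
1 · 3 · 2 · 0
0 · 3 · 2 · 0
[4] 1 · 3 · 2 · 3
2 · 2 · 1 · 2
1 · 1 · 1 · 3
1 · 3 · 2 · 0
1 · 3 · 2 · 0
[5] 1 · 3 · 2 · 3
2 · 2 · 1 · 2
1 · 1 · 1 · 3
1 · 3 · 2 · 0
2 · 3 · 2 · 0
[6] 1 · 3 · 2 · 3
2 · 2 · 1 · 2
1 · 1 · 1 · 3
1 · 3 · 2 · 0
3 · 3 · 2 · 0
[7] 1 · 3 · 2 · 3
2 · 2 · 1 · 2
1 · 2 · 1 · 3
3 · 0 · 3 · 0
1 · 1 · 3 · 0
[8] 1 · 3 · 2 · 3
2 · 2 · 1 · 2
1 · 2 · 1 · 3
3 · 0 · 3 · 0
2 · 1 · 3 · 0
[9] 1 · 3 · 2 · 3
2 · 2 · 1 · 2
1 · 2 · 1 · 3
3 · 0 · 3 · 0
3 · 1 · 3 · 0
[10] 1 · 3 · 2 · 3
2 · 2 · 1 · 2
2 · 2 · 1 · 3
0 · 1 · 3 · 0
1 · 2 · 3 · 0
[11] 1 · 3 · 2 · 3
2 · 2 · 1 · 2
2 · 2 · 1 · 3
0 · 1 · 3 · 0
2 · 2 · 3 · 0
[12] 1 · 3 · 2 · 3
2 · 2 · 1 · 2
2 · 2 · 1 · 3
0 · 1 · 3 · 0
3 · 2 · 3 · 0
[13] 1 · 3 · 2 · 3
2 · 2 · 1 · 2
2 · 2 · 1 · 3
1 · 1 · 3 · 0
0 · 3 · 3 · 0
[14] 1 · 3 · 2 · 3
2 · 2 · 1 · 2
2 · 2 · 1 · 3
1 · 1 · 3 · 0
1 · 3 · 3 · 0
[15] 1 · 3 · 2 · 3
2 · 2 · 1 · 2
2 · 2 · 1 · 3
1 · 1 · 3 · 0
2 · 3 · 3 · 0
[16] 1 · 3 · 2 · 3
2 · 2 · 1 · 2
2 · 2 · 1 · 3
1 · 1 · 3 · 0
3 · 3 · 3 · 0
[17] 1 · 3 · 2 · 3
2 · 2 · 1 · 2
2 · 2 · 2 · 3
2 · 3 · 0 · 1
1 · 1 · 1 · 1
[18] 1 · 3 · 2 · 3
2 · 2 · 1 · 2
2 · 2 · 2 · 3
2 · 3 · 0 · 1
2 · 1 · 1 · 1

36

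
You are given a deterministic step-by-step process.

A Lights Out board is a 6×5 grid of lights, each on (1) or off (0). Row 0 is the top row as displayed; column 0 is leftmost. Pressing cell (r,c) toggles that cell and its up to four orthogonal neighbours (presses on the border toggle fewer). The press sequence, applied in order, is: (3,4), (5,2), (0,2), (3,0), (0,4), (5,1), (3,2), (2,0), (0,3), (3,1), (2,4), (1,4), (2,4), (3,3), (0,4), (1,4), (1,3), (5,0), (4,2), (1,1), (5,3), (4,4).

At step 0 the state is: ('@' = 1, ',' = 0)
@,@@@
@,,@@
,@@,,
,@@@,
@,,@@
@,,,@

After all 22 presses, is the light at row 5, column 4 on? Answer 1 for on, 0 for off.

1

0) @,@@@
@,,@@
,@@,,
,@@@,
@,,@@
@,,,@
1) @,@@@
@,,@@
,@@,@
,@@,@
@,,@,
@,,,@
2) @,@@@
@,,@@
,@@,@
,@@,@
@,@@,
@@@@@
3) @@,,@
@,@@@
,@@,@
,@@,@
@,@@,
@@@@@
4) @@,,@
@,@@@
@@@,@
@,@,@
,,@@,
@@@@@
5) @@,@,
@,@@,
@@@,@
@,@,@
,,@@,
@@@@@
6) @@,@,
@,@@,
@@@,@
@,@,@
,@@@,
,,,@@
7) @@,@,
@,@@,
@@,,@
@@,@@
,@,@,
,,,@@
8) @@,@,
,,@@,
,,,,@
,@,@@
,@,@,
,,,@@
9) @@@,@
,,@,,
,,,,@
,@,@@
,@,@,
,,,@@
10) @@@,@
,,@,,
,@,,@
@,@@@
,,,@,
,,,@@
11) @@@,@
,,@,@
,@,@,
@,@@,
,,,@,
,,,@@
12) @@@,,
,,@@,
,@,@@
@,@@,
,,,@,
,,,@@
13) @@@,,
,,@@@
,@,,,
@,@@@
,,,@,
,,,@@
14) @@@,,
,,@@@
,@,@,
@,,,,
,,,,,
,,,@@
15) @@@@@
,,@@,
,@,@,
@,,,,
,,,,,
,,,@@
16) @@@@,
,,@,@
,@,@@
@,,,,
,,,,,
,,,@@
17) @@@,,
,,,@,
,@,,@
@,,,,
,,,,,
,,,@@
18) @@@,,
,,,@,
,@,,@
@,,,,
@,,,,
@@,@@
19) @@@,,
,,,@,
,@,,@
@,@,,
@@@@,
@@@@@
20) @,@,,
@@@@,
,,,,@
@,@,,
@@@@,
@@@@@
21) @,@,,
@@@@,
,,,,@
@,@,,
@@@,,
@@,,,
22) @,@,,
@@@@,
,,,,@
@,@,@
@@@@@
@@,,@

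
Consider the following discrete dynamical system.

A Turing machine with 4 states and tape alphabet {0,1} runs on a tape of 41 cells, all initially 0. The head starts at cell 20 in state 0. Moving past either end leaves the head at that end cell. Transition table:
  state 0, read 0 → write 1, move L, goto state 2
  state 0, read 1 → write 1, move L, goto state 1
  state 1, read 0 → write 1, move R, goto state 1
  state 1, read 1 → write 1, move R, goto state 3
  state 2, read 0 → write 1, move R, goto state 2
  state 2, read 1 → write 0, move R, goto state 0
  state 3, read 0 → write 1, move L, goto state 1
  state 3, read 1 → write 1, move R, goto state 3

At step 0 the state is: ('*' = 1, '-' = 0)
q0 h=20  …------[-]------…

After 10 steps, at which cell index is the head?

[0] q0 h=20  …------[-]------…
[1] q2 h=19  …------[-]*-----…
[2] q2 h=20  …-----*[*]------…
[3] q0 h=21  …----*-[-]------…
[4] q2 h=20  …-----*[-]*-----…
[5] q2 h=21  …----**[*]------…
[6] q0 h=22  …---**-[-]------…
[7] q2 h=21  …----**[-]*-----…
[8] q2 h=22  …---***[*]------…
[9] q0 h=23  …--***-[-]------…
[10] q2 h=22  …---***[-]*-----…

22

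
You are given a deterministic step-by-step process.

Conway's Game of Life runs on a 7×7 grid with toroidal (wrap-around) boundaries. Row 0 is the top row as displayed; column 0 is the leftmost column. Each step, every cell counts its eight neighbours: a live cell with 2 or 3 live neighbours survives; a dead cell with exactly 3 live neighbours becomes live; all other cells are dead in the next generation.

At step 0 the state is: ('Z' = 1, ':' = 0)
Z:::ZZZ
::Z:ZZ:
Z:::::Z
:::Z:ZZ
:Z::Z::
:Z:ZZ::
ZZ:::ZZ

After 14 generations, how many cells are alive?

15

gen 0: Z:::ZZZ
::Z:ZZ:
Z:::::Z
:::Z:ZZ
:Z::Z::
:Z:ZZ::
ZZ:::ZZ
gen 1: :::Z:::
:Z:ZZ::
Z::Z:::
::::ZZZ
Z::::::
:Z:ZZ:Z
:ZZZ:::
gen 2: :Z:::::
:::ZZ::
Z:ZZ::Z
Z:::ZZZ
Z::Z:::
:Z:ZZ::
ZZ:::::
gen 3: ZZZ::::
ZZ:ZZ::
ZZZ::::
::Z:ZZ:
ZZZZ:::
:Z:ZZ::
ZZ:::::
gen 4: :::Z::Z
:::Z::Z
Z::::ZZ
::::Z:Z
Z::::Z:
:::ZZ::
:::Z:::
gen 5: ::ZZZ::
::::Z::
Z:::Z::
::::Z::
:::Z:ZZ
:::ZZ::
::ZZ:::
gen 6: ::Z:Z::
::::ZZ:
:::ZZZ:
:::ZZ:Z
:::Z:Z:
:::::Z:
:::::::
gen 7: :::ZZZ:
:::::::
::::::Z
::Z:::Z
:::Z:ZZ
::::Z::
:::::::
gen 8: ::::Z::
::::ZZ:
:::::::
Z:::::Z
:::ZZZZ
::::ZZ:
:::Z:Z:
gen 9: :::Z:::
::::ZZ:
:::::ZZ
Z:::Z:Z
Z::Z:::
:::::::
:::Z:Z:
gen 10: :::Z:Z:
::::ZZZ
Z::::::
Z:::Z::
Z:::::Z
::::Z::
::::Z::
gen 11: :::Z::Z
::::ZZZ
Z:::Z::
ZZ:::::
Z::::ZZ
:::::Z:
:::ZZZ:
gen 12: :::Z::Z
Z::ZZ:Z
ZZ::Z::
:Z:::Z:
ZZ:::Z:
:::::::
:::Z:ZZ
gen 13: ::ZZ:::
:ZZZZ:Z
:ZZZZ::
::Z:ZZ:
ZZ::::Z
Z:::ZZ:
::::ZZZ
gen 14: ZZ::::Z
Z::::Z:
Z::::::
::::ZZZ
ZZ:Z:::
:Z::Z::
::::::Z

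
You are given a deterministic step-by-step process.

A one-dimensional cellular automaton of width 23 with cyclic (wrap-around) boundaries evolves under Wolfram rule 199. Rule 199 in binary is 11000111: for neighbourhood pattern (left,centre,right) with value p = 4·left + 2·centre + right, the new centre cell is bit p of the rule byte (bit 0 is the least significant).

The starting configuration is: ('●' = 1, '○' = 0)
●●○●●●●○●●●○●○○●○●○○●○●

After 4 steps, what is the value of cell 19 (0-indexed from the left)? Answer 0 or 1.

0

t=0: ●●○●●●●○●●●○●○○●○●○○●○●
t=1: ●●○○●●●○○●●○●○●●○●○●●○○
t=2: ○●○●○●●○●○●○●○○●○●○○●○●
t=3: ○●○●○○●○●○●○●○●●○●○●●○●
t=4: ○●○●○●●○●○●○●○○●○●○○●○●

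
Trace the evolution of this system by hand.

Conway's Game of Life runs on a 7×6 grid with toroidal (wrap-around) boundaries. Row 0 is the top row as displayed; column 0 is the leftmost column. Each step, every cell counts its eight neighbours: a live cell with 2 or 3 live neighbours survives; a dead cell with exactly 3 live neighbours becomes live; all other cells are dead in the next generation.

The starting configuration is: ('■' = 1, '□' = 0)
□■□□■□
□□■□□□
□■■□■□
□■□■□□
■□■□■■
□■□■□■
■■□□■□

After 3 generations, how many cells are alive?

[0] □■□□■□
□□■□□□
□■■□■□
□■□■□□
■□■□■■
□■□■□■
■■□□■□
[1] ■■■■□■
□□■□□□
□■□□□□
□□□□□□
□□□□□■
□□□■□□
□■□■■□
[2] ■□□□□■
□□□■□□
□□□□□□
□□□□□□
□□□□□□
□□■■□□
□■□□□■
[3] ■□□□■■
□□□□□□
□□□□□□
□□□□□□
□□□□□□
□□■□□□
□■■□■■

8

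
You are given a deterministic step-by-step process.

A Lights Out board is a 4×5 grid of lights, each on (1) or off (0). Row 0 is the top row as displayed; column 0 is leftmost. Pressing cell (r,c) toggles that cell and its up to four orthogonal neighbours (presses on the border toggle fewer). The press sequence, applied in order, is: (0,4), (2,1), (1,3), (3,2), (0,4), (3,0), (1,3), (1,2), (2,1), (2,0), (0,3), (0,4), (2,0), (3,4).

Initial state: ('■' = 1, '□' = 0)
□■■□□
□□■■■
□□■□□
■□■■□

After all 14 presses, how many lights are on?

[0] □■■□□
□□■■■
□□■□□
■□■■□
[1] □■■■■
□□■■□
□□■□□
■□■■□
[2] □■■■■
□■■■□
■■□□□
■■■■□
[3] □■■□■
□■□□■
■■□■□
■■■■□
[4] □■■□■
□■□□■
■■■■□
■□□□□
[5] □■■■□
□■□□□
■■■■□
■□□□□
[6] □■■■□
□■□□□
□■■■□
□■□□□
[7] □■■□□
□■■■■
□■■□□
□■□□□
[8] □■□□□
□□□□■
□■□□□
□■□□□
[9] □■□□□
□■□□■
■□■□□
□□□□□
[10] □■□□□
■■□□■
□■■□□
■□□□□
[11] □■■■■
■■□■■
□■■□□
■□□□□
[12] □■■□□
■■□■□
□■■□□
■□□□□
[13] □■■□□
□■□■□
■□■□□
□□□□□
[14] □■■□□
□■□■□
■□■□■
□□□■■

9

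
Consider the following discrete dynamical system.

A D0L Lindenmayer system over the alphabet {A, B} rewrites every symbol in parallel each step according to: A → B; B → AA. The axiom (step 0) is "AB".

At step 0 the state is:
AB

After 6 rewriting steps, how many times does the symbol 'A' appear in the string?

8

gen 0: AB
gen 1: BAA
gen 2: AABB
gen 3: BBAAAA
gen 4: AAAABBBB
gen 5: BBBBAAAAAAAA
gen 6: AAAAAAAABBBBBBBB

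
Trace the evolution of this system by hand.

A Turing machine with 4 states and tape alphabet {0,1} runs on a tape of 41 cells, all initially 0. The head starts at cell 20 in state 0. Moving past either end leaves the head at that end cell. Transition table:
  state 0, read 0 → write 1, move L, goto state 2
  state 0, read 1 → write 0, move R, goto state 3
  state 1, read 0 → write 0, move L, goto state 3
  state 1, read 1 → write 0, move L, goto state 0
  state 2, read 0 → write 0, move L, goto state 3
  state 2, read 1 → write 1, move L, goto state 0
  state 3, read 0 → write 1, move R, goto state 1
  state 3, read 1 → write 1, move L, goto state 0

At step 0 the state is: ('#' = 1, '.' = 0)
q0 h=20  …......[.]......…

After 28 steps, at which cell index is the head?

4

0) q0 h=20  …......[.]......…
1) q2 h=19  …......[.]#.....…
2) q3 h=18  …......[.].#....…
3) q1 h=19  ….....#[.]#.....…
4) q3 h=18  …......[#].#....…
5) q0 h=17  …......[.]#.#...…
6) q2 h=16  …......[.]##.#..…
7) q3 h=15  …......[.].##.#.…
8) q1 h=16  ….....#[.]##.#..…
9) q3 h=15  …......[#].##.#.…
10) q0 h=14  …......[.]#.##.#…
11) q2 h=13  …......[.]##.##.…
12) q3 h=12  …......[.].##.##…
13) q1 h=13  ….....#[.]##.##.…
14) q3 h=12  …......[#].##.##…
15) q0 h=11  …......[.]#.##.#…
16) q2 h=10  …......[.]##.##.…
17) q3 h= 9  …......[.].##.##…
18) q1 h=10  ….....#[.]##.##.…
19) q3 h= 9  …......[#].##.##…
20) q0 h= 8  …......[.]#.##.#…
21) q2 h= 7  …......[.]##.##.…
22) q3 h= 6  |......[.].##.##…
23) q1 h= 7  ….....#[.]##.##.…
24) q3 h= 6  |......[#].##.##…
25) q0 h= 5  |.....[.]#.##.#…
26) q2 h= 4  |....[.]##.##.…
27) q3 h= 3  |...[.].##.##…
28) q1 h= 4  |...#[.]##.##.…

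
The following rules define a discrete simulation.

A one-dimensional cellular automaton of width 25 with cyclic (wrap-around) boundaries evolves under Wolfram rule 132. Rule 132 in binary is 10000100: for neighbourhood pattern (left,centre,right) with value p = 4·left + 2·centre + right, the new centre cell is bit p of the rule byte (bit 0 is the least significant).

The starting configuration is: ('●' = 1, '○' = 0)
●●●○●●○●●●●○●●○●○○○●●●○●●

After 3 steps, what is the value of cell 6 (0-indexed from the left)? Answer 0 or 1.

0

k=0  ●●●○●●○●●●●○●●○●○○○●●●○●●
k=1  ●●○○○○○○●●○○○○○●○○○○●○○○●
k=2  ●○○○○○○○○○○○○○○●○○○○●○○○○
k=3  ●○○○○○○○○○○○○○○●○○○○●○○○○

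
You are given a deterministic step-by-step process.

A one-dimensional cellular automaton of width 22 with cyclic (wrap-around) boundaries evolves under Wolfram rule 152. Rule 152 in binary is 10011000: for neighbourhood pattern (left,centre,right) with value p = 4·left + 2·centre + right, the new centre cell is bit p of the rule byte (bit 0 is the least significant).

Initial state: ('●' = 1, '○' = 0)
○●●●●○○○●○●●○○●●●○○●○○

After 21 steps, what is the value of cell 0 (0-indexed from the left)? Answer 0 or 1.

gen 0: ○●●●●○○○●○●●○○●●●○○●○○
gen 1: ○●●●○●○○○○●○●○●●○●○○●○
gen 2: ○●●○○○●○○○○○○○●○○○●○○●
gen 3: ○●○●○○○●○○○○○○○●○○○●○○
gen 4: ○○○○●○○○●○○○○○○○●○○○●○
gen 5: ○○○○○●○○○●○○○○○○○●○○○●
gen 6: ●○○○○○●○○○●○○○○○○○●○○○
gen 7: ○●○○○○○●○○○●○○○○○○○●○○
gen 8: ○○●○○○○○●○○○●○○○○○○○●○
gen 9: ○○○●○○○○○●○○○●○○○○○○○●
gen 10: ●○○○●○○○○○●○○○●○○○○○○○
gen 11: ○●○○○●○○○○○●○○○●○○○○○○
gen 12: ○○●○○○●○○○○○●○○○●○○○○○
gen 13: ○○○●○○○●○○○○○●○○○●○○○○
gen 14: ○○○○●○○○●○○○○○●○○○●○○○
gen 15: ○○○○○●○○○●○○○○○●○○○●○○
gen 16: ○○○○○○●○○○●○○○○○●○○○●○
gen 17: ○○○○○○○●○○○●○○○○○●○○○●
gen 18: ●○○○○○○○●○○○●○○○○○●○○○
gen 19: ○●○○○○○○○●○○○●○○○○○●○○
gen 20: ○○●○○○○○○○●○○○●○○○○○●○
gen 21: ○○○●○○○○○○○●○○○●○○○○○●

0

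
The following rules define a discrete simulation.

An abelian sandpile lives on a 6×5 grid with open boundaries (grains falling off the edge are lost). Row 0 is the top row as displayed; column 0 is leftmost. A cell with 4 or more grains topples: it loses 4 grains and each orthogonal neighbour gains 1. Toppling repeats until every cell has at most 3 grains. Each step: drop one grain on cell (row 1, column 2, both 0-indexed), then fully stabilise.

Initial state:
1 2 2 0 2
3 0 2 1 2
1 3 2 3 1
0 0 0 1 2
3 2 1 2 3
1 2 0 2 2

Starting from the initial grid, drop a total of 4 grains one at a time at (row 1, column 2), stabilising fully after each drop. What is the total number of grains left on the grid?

50

0) 1 2 2 0 2
3 0 2 1 2
1 3 2 3 1
0 0 0 1 2
3 2 1 2 3
1 2 0 2 2
1) 1 2 2 0 2
3 0 3 1 2
1 3 2 3 1
0 0 0 1 2
3 2 1 2 3
1 2 0 2 2
2) 1 2 3 0 2
3 1 0 2 2
1 3 3 3 1
0 0 0 1 2
3 2 1 2 3
1 2 0 2 2
3) 1 2 3 0 2
3 1 1 2 2
1 3 3 3 1
0 0 0 1 2
3 2 1 2 3
1 2 0 2 2
4) 1 2 3 0 2
3 1 2 2 2
1 3 3 3 1
0 0 0 1 2
3 2 1 2 3
1 2 0 2 2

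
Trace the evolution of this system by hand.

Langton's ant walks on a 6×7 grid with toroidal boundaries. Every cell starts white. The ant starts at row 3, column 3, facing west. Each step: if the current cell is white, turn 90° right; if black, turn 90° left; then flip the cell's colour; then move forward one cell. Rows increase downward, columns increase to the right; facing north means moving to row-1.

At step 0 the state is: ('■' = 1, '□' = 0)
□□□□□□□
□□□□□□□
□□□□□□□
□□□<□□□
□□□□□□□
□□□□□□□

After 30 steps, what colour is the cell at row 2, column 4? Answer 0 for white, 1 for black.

1

k=0  □□□□□□□
□□□□□□□
□□□□□□□
□□□<□□□
□□□□□□□
□□□□□□□
k=1  □□□□□□□
□□□□□□□
□□□^□□□
□□□■□□□
□□□□□□□
□□□□□□□
k=2  □□□□□□□
□□□□□□□
□□□■>□□
□□□■□□□
□□□□□□□
□□□□□□□
k=3  □□□□□□□
□□□□□□□
□□□■■□□
□□□■v□□
□□□□□□□
□□□□□□□
k=4  □□□□□□□
□□□□□□□
□□□■■□□
□□□<■□□
□□□□□□□
□□□□□□□
k=5  □□□□□□□
□□□□□□□
□□□■■□□
□□□□■□□
□□□v□□□
□□□□□□□
k=6  □□□□□□□
□□□□□□□
□□□■■□□
□□□□■□□
□□<■□□□
□□□□□□□
k=7  □□□□□□□
□□□□□□□
□□□■■□□
□□^□■□□
□□■■□□□
□□□□□□□
k=8  □□□□□□□
□□□□□□□
□□□■■□□
□□■>■□□
□□■■□□□
□□□□□□□
k=9  □□□□□□□
□□□□□□□
□□□■■□□
□□■■■□□
□□■v□□□
□□□□□□□
k=10  □□□□□□□
□□□□□□□
□□□■■□□
□□■■■□□
□□■□>□□
□□□□□□□
k=11  □□□□□□□
□□□□□□□
□□□■■□□
□□■■■□□
□□■□■□□
□□□□v□□
k=12  □□□□□□□
□□□□□□□
□□□■■□□
□□■■■□□
□□■□■□□
□□□<■□□
k=13  □□□□□□□
□□□□□□□
□□□■■□□
□□■■■□□
□□■^■□□
□□□■■□□
k=14  □□□□□□□
□□□□□□□
□□□■■□□
□□■■■□□
□□■■>□□
□□□■■□□
k=15  □□□□□□□
□□□□□□□
□□□■■□□
□□■■^□□
□□■■□□□
□□□■■□□
k=16  □□□□□□□
□□□□□□□
□□□■■□□
□□■<□□□
□□■■□□□
□□□■■□□
k=17  □□□□□□□
□□□□□□□
□□□■■□□
□□■□□□□
□□■v□□□
□□□■■□□
k=18  □□□□□□□
□□□□□□□
□□□■■□□
□□■□□□□
□□■□>□□
□□□■■□□
k=19  □□□□□□□
□□□□□□□
□□□■■□□
□□■□□□□
□□■□■□□
□□□■v□□
k=20  □□□□□□□
□□□□□□□
□□□■■□□
□□■□□□□
□□■□■□□
□□□■□>□
k=21  □□□□□v□
□□□□□□□
□□□■■□□
□□■□□□□
□□■□■□□
□□□■□■□
k=22  □□□□<■□
□□□□□□□
□□□■■□□
□□■□□□□
□□■□■□□
□□□■□■□
k=23  □□□□■■□
□□□□□□□
□□□■■□□
□□■□□□□
□□■□■□□
□□□■^■□
k=24  □□□□■■□
□□□□□□□
□□□■■□□
□□■□□□□
□□■□■□□
□□□■■>□
k=25  □□□□■■□
□□□□□□□
□□□■■□□
□□■□□□□
□□■□■^□
□□□■■□□
k=26  □□□□■■□
□□□□□□□
□□□■■□□
□□■□□□□
□□■□■■>
□□□■■□□
k=27  □□□□■■□
□□□□□□□
□□□■■□□
□□■□□□□
□□■□■■■
□□□■■□v
k=28  □□□□■■□
□□□□□□□
□□□■■□□
□□■□□□□
□□■□■■■
□□□■■<■
k=29  □□□□■■□
□□□□□□□
□□□■■□□
□□■□□□□
□□■□■^■
□□□■■■■
k=30  □□□□■■□
□□□□□□□
□□□■■□□
□□■□□□□
□□■□<□■
□□□■■■■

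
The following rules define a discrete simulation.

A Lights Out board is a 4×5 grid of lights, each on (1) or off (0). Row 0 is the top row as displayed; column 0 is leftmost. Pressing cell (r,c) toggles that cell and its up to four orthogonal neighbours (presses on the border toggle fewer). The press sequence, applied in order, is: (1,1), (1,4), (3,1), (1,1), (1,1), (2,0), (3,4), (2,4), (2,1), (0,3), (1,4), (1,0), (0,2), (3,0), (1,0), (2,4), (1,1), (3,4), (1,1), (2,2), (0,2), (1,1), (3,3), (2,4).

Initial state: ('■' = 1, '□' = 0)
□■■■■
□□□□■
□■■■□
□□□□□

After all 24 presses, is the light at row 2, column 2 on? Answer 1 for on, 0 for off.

1

k=0  □■■■■
□□□□■
□■■■□
□□□□□
k=1  □□■■■
■■■□■
□□■■□
□□□□□
k=2  □□■■□
■■■■□
□□■■■
□□□□□
k=3  □□■■□
■■■■□
□■■■■
■■■□□
k=4  □■■■□
□□□■□
□□■■■
■■■□□
k=5  □□■■□
■■■■□
□■■■■
■■■□□
k=6  □□■■□
□■■■□
■□■■■
□■■□□
k=7  □□■■□
□■■■□
■□■■□
□■■■■
k=8  □□■■□
□■■■■
■□■□■
□■■■□
k=9  □□■■□
□□■■■
□■□□■
□□■■□
k=10  □□□□■
□□■□■
□■□□■
□□■■□
k=11  □□□□□
□□■■□
□■□□□
□□■■□
k=12  ■□□□□
■■■■□
■■□□□
□□■■□
k=13  ■■■■□
■■□■□
■■□□□
□□■■□
k=14  ■■■■□
■■□■□
□■□□□
■■■■□
k=15  □■■■□
□□□■□
■■□□□
■■■■□
k=16  □■■■□
□□□■■
■■□■■
■■■■■
k=17  □□■■□
■■■■■
■□□■■
■■■■■
k=18  □□■■□
■■■■■
■□□■□
■■■□□
k=19  □■■■□
□□□■■
■■□■□
■■■□□
k=20  □■■■□
□□■■■
■□■□□
■■□□□
k=21  □□□□□
□□□■■
■□■□□
■■□□□
k=22  □■□□□
■■■■■
■■■□□
■■□□□
k=23  □■□□□
■■■■■
■■■■□
■■■■■
k=24  □■□□□
■■■■□
■■■□■
■■■■□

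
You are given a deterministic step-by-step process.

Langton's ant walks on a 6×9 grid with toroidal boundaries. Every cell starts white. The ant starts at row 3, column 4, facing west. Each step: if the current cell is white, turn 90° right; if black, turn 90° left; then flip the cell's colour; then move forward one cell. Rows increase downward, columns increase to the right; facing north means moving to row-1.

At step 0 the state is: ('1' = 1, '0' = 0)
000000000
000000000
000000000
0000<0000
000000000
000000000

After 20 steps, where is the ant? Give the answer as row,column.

5,6

k=0  000000000
000000000
000000000
0000<0000
000000000
000000000
k=1  000000000
000000000
0000^0000
000010000
000000000
000000000
k=2  000000000
000000000
00001>000
000010000
000000000
000000000
k=3  000000000
000000000
000011000
00001v000
000000000
000000000
k=4  000000000
000000000
000011000
0000<1000
000000000
000000000
k=5  000000000
000000000
000011000
000001000
0000v0000
000000000
k=6  000000000
000000000
000011000
000001000
000<10000
000000000
k=7  000000000
000000000
000011000
000^01000
000110000
000000000
k=8  000000000
000000000
000011000
0001>1000
000110000
000000000
k=9  000000000
000000000
000011000
000111000
0001v0000
000000000
k=10  000000000
000000000
000011000
000111000
00010>000
000000000
k=11  000000000
000000000
000011000
000111000
000101000
00000v000
k=12  000000000
000000000
000011000
000111000
000101000
0000<1000
k=13  000000000
000000000
000011000
000111000
0001^1000
000011000
k=14  000000000
000000000
000011000
000111000
00011>000
000011000
k=15  000000000
000000000
000011000
00011^000
000110000
000011000
k=16  000000000
000000000
000011000
0001<0000
000110000
000011000
k=17  000000000
000000000
000011000
000100000
0001v0000
000011000
k=18  000000000
000000000
000011000
000100000
00010>000
000011000
k=19  000000000
000000000
000011000
000100000
000101000
00001v000
k=20  000000000
000000000
000011000
000100000
000101000
000010>00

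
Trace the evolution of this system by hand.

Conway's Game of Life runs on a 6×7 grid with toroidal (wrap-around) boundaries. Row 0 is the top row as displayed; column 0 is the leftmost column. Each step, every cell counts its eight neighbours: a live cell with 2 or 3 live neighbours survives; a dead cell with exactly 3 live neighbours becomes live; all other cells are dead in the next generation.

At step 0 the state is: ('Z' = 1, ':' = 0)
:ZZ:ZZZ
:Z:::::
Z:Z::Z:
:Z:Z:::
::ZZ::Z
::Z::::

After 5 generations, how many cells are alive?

gen 0: :ZZ:ZZZ
:Z:::::
Z:Z::Z:
:Z:Z:::
::ZZ::Z
::Z::::
gen 1: ZZZZ:Z:
:::ZZ::
Z:Z::::
ZZ:ZZ:Z
:Z:Z:::
Z:::Z:Z
gen 2: ZZZ::Z:
Z:::Z:Z
Z:Z::ZZ
:::ZZ:Z
:Z:Z:::
::::ZZZ
gen 3: :Z:Z:::
::ZZZ::
:Z:::::
:Z:ZZ:Z
Z:ZZ::Z
:::ZZZZ
gen 4: :::::::
:Z:ZZ::
ZZ:::Z:
:Z:ZZZZ
:Z:::::
:Z:::ZZ
gen 5: Z:Z:ZZ:
ZZZ:Z::
:Z:::::
:Z::ZZZ
:Z:::::
Z::::::

15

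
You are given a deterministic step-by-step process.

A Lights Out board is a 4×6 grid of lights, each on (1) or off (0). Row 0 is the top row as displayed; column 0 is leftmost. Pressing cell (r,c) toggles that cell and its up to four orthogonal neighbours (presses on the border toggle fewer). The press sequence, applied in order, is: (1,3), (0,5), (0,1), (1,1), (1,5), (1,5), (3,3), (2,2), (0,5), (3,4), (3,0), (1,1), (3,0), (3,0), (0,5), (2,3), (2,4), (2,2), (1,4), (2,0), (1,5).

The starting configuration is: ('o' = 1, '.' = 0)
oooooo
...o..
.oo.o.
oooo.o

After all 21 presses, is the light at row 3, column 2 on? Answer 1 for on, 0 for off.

0) oooooo
...o..
.oo.o.
oooo.o
1) ooo.oo
..o.o.
.oooo.
oooo.o
2) ooo...
..o.oo
.oooo.
oooo.o
3) ......
.oo.oo
.oooo.
oooo.o
4) .o....
o...oo
..ooo.
oooo.o
5) .o...o
o.....
..oooo
oooo.o
6) .o....
o...oo
..ooo.
oooo.o
7) .o....
o...oo
..o.o.
oo..oo
8) .o....
o.o.oo
.o.oo.
ooo.oo
9) .o..oo
o.o.o.
.o.oo.
ooo.oo
10) .o..oo
o.o.o.
.o.o..
oooo..
11) .o..oo
o.o.o.
oo.o..
..oo..
12) ....oo
.o..o.
o..o..
..oo..
13) ....oo
.o..o.
...o..
oooo..
14) ....oo
.o..o.
o..o..
..oo..
15) ......
.o..oo
o..o..
..oo..
16) ......
.o.ooo
o.o.o.
..o...
17) ......
.o.o.o
o.oo.o
..o.o.
18) ......
.ooo.o
oo...o
....o.
19) ....o.
.oo.o.
oo..oo
....o.
20) ....o.
ooo.o.
....oo
o...o.
21) ....oo
ooo..o
....o.
o...o.

0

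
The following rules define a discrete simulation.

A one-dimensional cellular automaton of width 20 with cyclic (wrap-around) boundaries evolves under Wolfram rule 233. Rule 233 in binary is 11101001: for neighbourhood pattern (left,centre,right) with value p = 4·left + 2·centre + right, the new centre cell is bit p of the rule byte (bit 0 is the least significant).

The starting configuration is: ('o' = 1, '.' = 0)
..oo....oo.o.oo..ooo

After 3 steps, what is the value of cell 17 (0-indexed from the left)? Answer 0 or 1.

1

k=0  ..oo....oo.o.oo..ooo
k=1  ..oo.oo.ooo.ooo..ooo
k=2  ..ooooooooooooo..ooo
k=3  ..ooooooooooooo..ooo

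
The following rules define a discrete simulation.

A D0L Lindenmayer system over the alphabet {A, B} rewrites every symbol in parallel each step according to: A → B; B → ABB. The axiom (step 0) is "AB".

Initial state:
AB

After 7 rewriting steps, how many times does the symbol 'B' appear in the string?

step 0: AB
step 1: BABB
step 2: ABBBABBABB
step 3: BABBABBABBBABBABBBABBABB
step 4: ABBBABBABBBABBABBBABBABBABBBABBABBBABBABBABBBABBABBBABBABB
step 5: BABBABBABBBABBABBBABBABBABBBABBABBBABBABBABBBABBABBBABBABB…ABBBABBABBBABBABBBABBABBABBBABBABBBABBABBABBBABBABBBABBABB  (len 140)
step 6: ABBBABBABBBABBABBBABBABBABBBABBABBBABBABBABBBABBABBBABBABB…ABBBABBABBBABBABBBABBABBABBBABBABBBABBABBABBBABBABBBABBABB  (len 338)
step 7: BABBABBABBBABBABBBABBABBABBBABBABBBABBABBABBBABBABBBABBABB…ABBBABBABBBABBABBBABBABBABBBABBABBBABBABBABBBABBABBBABBABB  (len 816)

577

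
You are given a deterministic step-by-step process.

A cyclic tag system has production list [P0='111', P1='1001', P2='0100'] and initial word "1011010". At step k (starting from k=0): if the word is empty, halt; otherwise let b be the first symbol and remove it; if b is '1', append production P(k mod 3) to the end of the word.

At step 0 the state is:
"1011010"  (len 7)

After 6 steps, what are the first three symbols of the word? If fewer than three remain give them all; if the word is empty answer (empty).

t=0: "1011010"  (len 7)
t=1: "011010111"  (len 9)
t=2: "11010111"  (len 8)
t=3: "10101110100"  (len 11)
t=4: "0101110100111"  (len 13)
t=5: "101110100111"  (len 12)
t=6: "011101001110100"  (len 15)

011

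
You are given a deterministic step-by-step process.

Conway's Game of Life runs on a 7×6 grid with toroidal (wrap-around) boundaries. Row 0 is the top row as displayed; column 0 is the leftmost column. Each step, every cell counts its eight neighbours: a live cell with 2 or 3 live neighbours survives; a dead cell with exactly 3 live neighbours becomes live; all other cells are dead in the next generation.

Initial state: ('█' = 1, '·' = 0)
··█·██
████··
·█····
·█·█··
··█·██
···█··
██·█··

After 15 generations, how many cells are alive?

7

t=0: ··█·██
████··
·█····
·█·█··
··█·██
···█··
██·█··
t=1: ····██
█··███
···█··
██·██·
··█·█·
██·█·█
██·█·█
t=2: ·██···
█··█··
·█····
·█··██
······
···█··
·█·█··
t=3: ██·█··
█·····
·██·██
█·····
····█·
··█···
·█·█··
t=4: ██····
···██·
·█···█
██·██·
······
··██··
██·█··
t=5: ██·███
·██·██
·█···█
███·██
·█··█·
·███··
█··█··
t=6: ······
······
······
··███·
····█·
██·██·
······
t=7: ······
······
···█··
···██·
·█····
···███
······
t=8: ······
······
···██·
··███·
··█··█
····█·
····█·
t=9: ······
······
··█·█·
··█··█
··█··█
···███
······
t=10: ······
······
···█··
·██·██
█·█··█
···███
····█·
t=11: ······
······
··███·
·██·██
··█···
█··█··
···███
t=12: ····█·
···█··
·██·██
·█··██
█·█·██
··██·█
···███
t=13: ·····█
··██·█
·██··█
······
··█···
·██···
··█··█
t=14: █·██·█
·███·█
█████·
·██···
·██···
·███··
███···
t=15: ·····█
······
····██
······
█·····
···█··
····██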